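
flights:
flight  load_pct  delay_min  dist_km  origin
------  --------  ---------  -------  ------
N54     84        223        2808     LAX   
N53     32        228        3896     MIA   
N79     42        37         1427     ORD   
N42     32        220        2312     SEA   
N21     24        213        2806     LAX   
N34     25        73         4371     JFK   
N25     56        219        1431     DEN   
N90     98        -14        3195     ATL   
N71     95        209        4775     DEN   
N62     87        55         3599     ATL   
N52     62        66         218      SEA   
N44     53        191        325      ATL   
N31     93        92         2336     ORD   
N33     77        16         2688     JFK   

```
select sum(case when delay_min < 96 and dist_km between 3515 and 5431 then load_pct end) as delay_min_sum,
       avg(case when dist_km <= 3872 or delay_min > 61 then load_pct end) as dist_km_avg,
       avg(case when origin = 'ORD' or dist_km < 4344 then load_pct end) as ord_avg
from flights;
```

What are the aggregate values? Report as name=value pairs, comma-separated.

[delay_min_sum: delay_min < 96 and dist_km between 3515 and 5431]
flight=N54: ✗
flight=N53: ✗
flight=N79: ✗
flight=N42: ✗
flight=N21: ✗
flight=N34: ✓ → 25
flight=N25: ✗
flight=N90: ✗
flight=N71: ✗
flight=N62: ✓ → 87
flight=N52: ✗
flight=N44: ✗
flight=N31: ✗
flight=N33: ✗
delay_min_sum = 25 + 87 = 112
—
[dist_km_avg: dist_km <= 3872 or delay_min > 61]
flight=N54: ✓ → 84
flight=N53: ✓ → 32
flight=N79: ✓ → 42
flight=N42: ✓ → 32
flight=N21: ✓ → 24
flight=N34: ✓ → 25
flight=N25: ✓ → 56
flight=N90: ✓ → 98
flight=N71: ✓ → 95
flight=N62: ✓ → 87
flight=N52: ✓ → 62
flight=N44: ✓ → 53
flight=N31: ✓ → 93
flight=N33: ✓ → 77
dist_km_avg = (84 + 32 + 42 + 32 + 24 + 25 + 56 + 98 + 95 + 87 + 62 + 53 + 93 + 77) / 14 = 61.4285714286
—
[ord_avg: origin = 'ORD' or dist_km < 4344]
flight=N54: ✓ → 84
flight=N53: ✓ → 32
flight=N79: ✓ → 42
flight=N42: ✓ → 32
flight=N21: ✓ → 24
flight=N34: ✗
flight=N25: ✓ → 56
flight=N90: ✓ → 98
flight=N71: ✗
flight=N62: ✓ → 87
flight=N52: ✓ → 62
flight=N44: ✓ → 53
flight=N31: ✓ → 93
flight=N33: ✓ → 77
ord_avg = (84 + 32 + 42 + 32 + 24 + 56 + 98 + 87 + 62 + 53 + 93 + 77) / 12 = 61.6666666667

delay_min_sum=112, dist_km_avg=61.4285714286, ord_avg=61.6666666667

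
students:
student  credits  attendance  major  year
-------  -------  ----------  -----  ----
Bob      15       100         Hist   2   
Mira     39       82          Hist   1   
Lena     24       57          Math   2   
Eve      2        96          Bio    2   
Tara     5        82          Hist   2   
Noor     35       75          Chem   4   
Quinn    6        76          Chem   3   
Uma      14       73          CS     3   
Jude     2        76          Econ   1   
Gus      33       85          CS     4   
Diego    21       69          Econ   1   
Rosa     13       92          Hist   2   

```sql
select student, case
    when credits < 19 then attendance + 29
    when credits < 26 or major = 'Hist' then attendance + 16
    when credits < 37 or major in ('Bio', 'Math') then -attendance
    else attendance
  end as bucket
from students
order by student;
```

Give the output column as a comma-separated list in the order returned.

student=Bob: credits < 19 → 129
student=Diego: credits < 26 or major = 'Hist' → 85
student=Eve: credits < 19 → 125
student=Gus: credits < 37 or major in ('Bio', 'Math') → -85
student=Jude: credits < 19 → 105
student=Lena: credits < 26 or major = 'Hist' → 73
student=Mira: credits < 26 or major = 'Hist' → 98
student=Noor: credits < 37 or major in ('Bio', 'Math') → -75
student=Quinn: credits < 19 → 105
student=Rosa: credits < 19 → 121
student=Tara: credits < 19 → 111
student=Uma: credits < 19 → 102

129, 85, 125, -85, 105, 73, 98, -75, 105, 121, 111, 102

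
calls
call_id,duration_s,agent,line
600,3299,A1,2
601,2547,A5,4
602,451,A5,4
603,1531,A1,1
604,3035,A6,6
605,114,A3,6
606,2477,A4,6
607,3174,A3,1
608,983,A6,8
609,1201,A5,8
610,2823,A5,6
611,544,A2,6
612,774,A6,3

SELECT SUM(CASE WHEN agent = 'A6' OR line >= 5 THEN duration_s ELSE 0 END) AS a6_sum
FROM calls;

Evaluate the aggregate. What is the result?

11951

call_id=600: ✗
call_id=601: ✗
call_id=602: ✗
call_id=603: ✗
call_id=604: ✓ → 3035
call_id=605: ✓ → 114
call_id=606: ✓ → 2477
call_id=607: ✗
call_id=608: ✓ → 983
call_id=609: ✓ → 1201
call_id=610: ✓ → 2823
call_id=611: ✓ → 544
call_id=612: ✓ → 774
a6_sum = 3035 + 114 + 2477 + 983 + 1201 + 2823 + 544 + 774 = 11951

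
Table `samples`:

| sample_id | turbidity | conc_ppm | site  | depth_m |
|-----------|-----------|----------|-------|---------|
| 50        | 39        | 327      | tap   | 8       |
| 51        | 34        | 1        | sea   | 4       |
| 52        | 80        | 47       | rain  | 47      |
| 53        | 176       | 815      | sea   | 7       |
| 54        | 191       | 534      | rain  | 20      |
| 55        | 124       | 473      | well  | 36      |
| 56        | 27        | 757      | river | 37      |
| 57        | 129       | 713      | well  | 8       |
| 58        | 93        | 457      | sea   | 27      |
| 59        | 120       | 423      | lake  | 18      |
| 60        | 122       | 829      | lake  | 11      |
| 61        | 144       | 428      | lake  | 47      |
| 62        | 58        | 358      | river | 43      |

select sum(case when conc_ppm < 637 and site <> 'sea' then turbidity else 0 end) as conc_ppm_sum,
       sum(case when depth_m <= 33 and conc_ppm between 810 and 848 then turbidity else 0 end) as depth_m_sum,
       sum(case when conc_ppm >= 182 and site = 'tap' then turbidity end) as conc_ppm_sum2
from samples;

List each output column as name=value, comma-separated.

conc_ppm_sum=756, depth_m_sum=298, conc_ppm_sum2=39

[conc_ppm_sum: conc_ppm < 637 and site <> 'sea']
sample_id=50: ✓ → 39
sample_id=51: ✗
sample_id=52: ✓ → 80
sample_id=53: ✗
sample_id=54: ✓ → 191
sample_id=55: ✓ → 124
sample_id=56: ✗
sample_id=57: ✗
sample_id=58: ✗
sample_id=59: ✓ → 120
sample_id=60: ✗
sample_id=61: ✓ → 144
sample_id=62: ✓ → 58
conc_ppm_sum = 39 + 80 + 191 + 124 + 120 + 144 + 58 = 756
—
[depth_m_sum: depth_m <= 33 and conc_ppm between 810 and 848]
sample_id=50: ✗
sample_id=51: ✗
sample_id=52: ✗
sample_id=53: ✓ → 176
sample_id=54: ✗
sample_id=55: ✗
sample_id=56: ✗
sample_id=57: ✗
sample_id=58: ✗
sample_id=59: ✗
sample_id=60: ✓ → 122
sample_id=61: ✗
sample_id=62: ✗
depth_m_sum = 176 + 122 = 298
—
[conc_ppm_sum2: conc_ppm >= 182 and site = 'tap']
sample_id=50: ✓ → 39
sample_id=51: ✗
sample_id=52: ✗
sample_id=53: ✗
sample_id=54: ✗
sample_id=55: ✗
sample_id=56: ✗
sample_id=57: ✗
sample_id=58: ✗
sample_id=59: ✗
sample_id=60: ✗
sample_id=61: ✗
sample_id=62: ✗
conc_ppm_sum2 = 39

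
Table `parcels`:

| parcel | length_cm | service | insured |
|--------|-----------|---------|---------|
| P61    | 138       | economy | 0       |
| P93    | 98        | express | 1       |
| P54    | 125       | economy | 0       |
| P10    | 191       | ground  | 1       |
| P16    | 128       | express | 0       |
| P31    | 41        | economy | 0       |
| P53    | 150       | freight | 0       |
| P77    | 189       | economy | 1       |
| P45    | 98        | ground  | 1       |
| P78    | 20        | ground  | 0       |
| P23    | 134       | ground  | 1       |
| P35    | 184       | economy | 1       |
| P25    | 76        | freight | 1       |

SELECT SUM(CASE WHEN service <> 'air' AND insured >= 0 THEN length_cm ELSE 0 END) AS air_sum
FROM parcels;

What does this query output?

parcel=P61: ✓ → 138
parcel=P93: ✓ → 98
parcel=P54: ✓ → 125
parcel=P10: ✓ → 191
parcel=P16: ✓ → 128
parcel=P31: ✓ → 41
parcel=P53: ✓ → 150
parcel=P77: ✓ → 189
parcel=P45: ✓ → 98
parcel=P78: ✓ → 20
parcel=P23: ✓ → 134
parcel=P35: ✓ → 184
parcel=P25: ✓ → 76
air_sum = 138 + 98 + 125 + 191 + 128 + 41 + 150 + 189 + 98 + 20 + 134 + 184 + 76 = 1572

1572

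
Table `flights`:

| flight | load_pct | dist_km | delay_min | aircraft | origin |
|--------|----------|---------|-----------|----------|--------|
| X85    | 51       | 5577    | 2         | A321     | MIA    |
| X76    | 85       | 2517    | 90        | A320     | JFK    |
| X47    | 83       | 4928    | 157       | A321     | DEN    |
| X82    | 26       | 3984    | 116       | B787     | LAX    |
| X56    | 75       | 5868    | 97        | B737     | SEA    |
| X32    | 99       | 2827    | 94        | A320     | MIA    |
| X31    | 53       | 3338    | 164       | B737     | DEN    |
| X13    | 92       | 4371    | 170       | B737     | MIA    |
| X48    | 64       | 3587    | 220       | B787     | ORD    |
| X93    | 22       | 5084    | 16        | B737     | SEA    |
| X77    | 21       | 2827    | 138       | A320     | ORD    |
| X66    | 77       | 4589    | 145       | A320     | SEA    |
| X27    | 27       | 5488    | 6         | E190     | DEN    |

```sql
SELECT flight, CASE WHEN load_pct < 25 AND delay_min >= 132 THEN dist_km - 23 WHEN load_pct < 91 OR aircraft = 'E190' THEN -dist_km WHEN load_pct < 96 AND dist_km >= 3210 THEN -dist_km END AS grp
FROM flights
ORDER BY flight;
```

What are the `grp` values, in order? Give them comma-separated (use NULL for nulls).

-4371, -5488, -3338, NULL, -4928, -3587, -5868, -4589, -2517, 2804, -3984, -5577, -5084

flight=X13: load_pct < 96 AND dist_km >= 3210 → -4371
flight=X27: load_pct < 91 OR aircraft = 'E190' → -5488
flight=X31: load_pct < 91 OR aircraft = 'E190' → -3338
flight=X32: (no match → NULL) → NULL
flight=X47: load_pct < 91 OR aircraft = 'E190' → -4928
flight=X48: load_pct < 91 OR aircraft = 'E190' → -3587
flight=X56: load_pct < 91 OR aircraft = 'E190' → -5868
flight=X66: load_pct < 91 OR aircraft = 'E190' → -4589
flight=X76: load_pct < 91 OR aircraft = 'E190' → -2517
flight=X77: load_pct < 25 AND delay_min >= 132 → 2804
flight=X82: load_pct < 91 OR aircraft = 'E190' → -3984
flight=X85: load_pct < 91 OR aircraft = 'E190' → -5577
flight=X93: load_pct < 91 OR aircraft = 'E190' → -5084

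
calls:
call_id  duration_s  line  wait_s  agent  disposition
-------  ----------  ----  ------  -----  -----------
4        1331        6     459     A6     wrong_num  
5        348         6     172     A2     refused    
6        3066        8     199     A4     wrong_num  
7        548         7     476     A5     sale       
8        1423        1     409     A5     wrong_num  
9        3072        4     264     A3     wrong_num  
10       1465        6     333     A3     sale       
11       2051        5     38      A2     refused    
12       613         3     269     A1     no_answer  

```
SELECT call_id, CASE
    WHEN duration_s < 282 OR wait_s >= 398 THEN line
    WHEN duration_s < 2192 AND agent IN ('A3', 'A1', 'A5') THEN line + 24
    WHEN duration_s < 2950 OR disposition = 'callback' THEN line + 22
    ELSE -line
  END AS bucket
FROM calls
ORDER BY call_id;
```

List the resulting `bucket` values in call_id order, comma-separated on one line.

6, 28, -8, 7, 1, -4, 30, 27, 27

call_id=4: duration_s < 282 OR wait_s >= 398 → 6
call_id=5: duration_s < 2950 OR disposition = 'callback' → 28
call_id=6: ELSE → -8
call_id=7: duration_s < 282 OR wait_s >= 398 → 7
call_id=8: duration_s < 282 OR wait_s >= 398 → 1
call_id=9: ELSE → -4
call_id=10: duration_s < 2192 AND agent IN ('A3', 'A1', 'A5') → 30
call_id=11: duration_s < 2950 OR disposition = 'callback' → 27
call_id=12: duration_s < 2192 AND agent IN ('A3', 'A1', 'A5') → 27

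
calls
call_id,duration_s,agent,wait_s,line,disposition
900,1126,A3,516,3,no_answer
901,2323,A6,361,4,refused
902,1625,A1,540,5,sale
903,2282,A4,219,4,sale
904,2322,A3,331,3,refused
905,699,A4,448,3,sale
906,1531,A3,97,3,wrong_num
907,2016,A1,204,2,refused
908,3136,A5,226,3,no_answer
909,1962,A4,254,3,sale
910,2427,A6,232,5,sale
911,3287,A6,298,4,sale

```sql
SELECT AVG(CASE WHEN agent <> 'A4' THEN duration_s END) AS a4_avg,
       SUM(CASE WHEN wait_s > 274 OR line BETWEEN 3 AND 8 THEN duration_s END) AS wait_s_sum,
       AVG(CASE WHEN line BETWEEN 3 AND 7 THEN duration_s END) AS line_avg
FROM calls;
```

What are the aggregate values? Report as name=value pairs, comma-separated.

[a4_avg: agent <> 'A4']
call_id=900: ✓ → 1126
call_id=901: ✓ → 2323
call_id=902: ✓ → 1625
call_id=903: ✗
call_id=904: ✓ → 2322
call_id=905: ✗
call_id=906: ✓ → 1531
call_id=907: ✓ → 2016
call_id=908: ✓ → 3136
call_id=909: ✗
call_id=910: ✓ → 2427
call_id=911: ✓ → 3287
a4_avg = (1126 + 2323 + 1625 + 2322 + 1531 + 2016 + 3136 + 2427 + 3287) / 9 = 2199.2222222222
—
[wait_s_sum: wait_s > 274 OR line BETWEEN 3 AND 8]
call_id=900: ✓ → 1126
call_id=901: ✓ → 2323
call_id=902: ✓ → 1625
call_id=903: ✓ → 2282
call_id=904: ✓ → 2322
call_id=905: ✓ → 699
call_id=906: ✓ → 1531
call_id=907: ✗
call_id=908: ✓ → 3136
call_id=909: ✓ → 1962
call_id=910: ✓ → 2427
call_id=911: ✓ → 3287
wait_s_sum = 1126 + 2323 + 1625 + 2282 + 2322 + 699 + 1531 + 3136 + 1962 + 2427 + 3287 = 22720
—
[line_avg: line BETWEEN 3 AND 7]
call_id=900: ✓ → 1126
call_id=901: ✓ → 2323
call_id=902: ✓ → 1625
call_id=903: ✓ → 2282
call_id=904: ✓ → 2322
call_id=905: ✓ → 699
call_id=906: ✓ → 1531
call_id=907: ✗
call_id=908: ✓ → 3136
call_id=909: ✓ → 1962
call_id=910: ✓ → 2427
call_id=911: ✓ → 3287
line_avg = (1126 + 2323 + 1625 + 2282 + 2322 + 699 + 1531 + 3136 + 1962 + 2427 + 3287) / 11 = 2065.4545454545

a4_avg=2199.2222222222, wait_s_sum=22720, line_avg=2065.4545454545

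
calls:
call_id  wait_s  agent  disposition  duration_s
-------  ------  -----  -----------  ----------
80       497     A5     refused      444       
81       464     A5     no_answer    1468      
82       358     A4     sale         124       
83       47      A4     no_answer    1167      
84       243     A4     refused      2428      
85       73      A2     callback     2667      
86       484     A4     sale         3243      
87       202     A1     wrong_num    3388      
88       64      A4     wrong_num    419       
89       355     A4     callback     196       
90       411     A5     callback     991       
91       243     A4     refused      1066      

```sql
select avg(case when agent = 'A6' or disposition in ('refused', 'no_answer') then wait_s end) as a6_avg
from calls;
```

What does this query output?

298.8

call_id=80: ✓ → 497
call_id=81: ✓ → 464
call_id=82: ✗
call_id=83: ✓ → 47
call_id=84: ✓ → 243
call_id=85: ✗
call_id=86: ✗
call_id=87: ✗
call_id=88: ✗
call_id=89: ✗
call_id=90: ✗
call_id=91: ✓ → 243
a6_avg = (497 + 464 + 47 + 243 + 243) / 5 = 298.8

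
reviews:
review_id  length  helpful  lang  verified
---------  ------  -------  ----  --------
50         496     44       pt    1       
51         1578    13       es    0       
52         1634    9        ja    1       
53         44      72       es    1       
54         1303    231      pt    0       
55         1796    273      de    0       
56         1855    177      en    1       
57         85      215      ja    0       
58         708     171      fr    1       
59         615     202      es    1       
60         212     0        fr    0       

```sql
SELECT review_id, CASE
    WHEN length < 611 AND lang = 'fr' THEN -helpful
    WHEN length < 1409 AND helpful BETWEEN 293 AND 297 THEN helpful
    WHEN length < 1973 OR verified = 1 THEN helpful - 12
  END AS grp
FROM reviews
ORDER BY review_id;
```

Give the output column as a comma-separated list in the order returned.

32, 1, -3, 60, 219, 261, 165, 203, 159, 190, 0

review_id=50: length < 1973 OR verified = 1 → 32
review_id=51: length < 1973 OR verified = 1 → 1
review_id=52: length < 1973 OR verified = 1 → -3
review_id=53: length < 1973 OR verified = 1 → 60
review_id=54: length < 1973 OR verified = 1 → 219
review_id=55: length < 1973 OR verified = 1 → 261
review_id=56: length < 1973 OR verified = 1 → 165
review_id=57: length < 1973 OR verified = 1 → 203
review_id=58: length < 1973 OR verified = 1 → 159
review_id=59: length < 1973 OR verified = 1 → 190
review_id=60: length < 611 AND lang = 'fr' → 0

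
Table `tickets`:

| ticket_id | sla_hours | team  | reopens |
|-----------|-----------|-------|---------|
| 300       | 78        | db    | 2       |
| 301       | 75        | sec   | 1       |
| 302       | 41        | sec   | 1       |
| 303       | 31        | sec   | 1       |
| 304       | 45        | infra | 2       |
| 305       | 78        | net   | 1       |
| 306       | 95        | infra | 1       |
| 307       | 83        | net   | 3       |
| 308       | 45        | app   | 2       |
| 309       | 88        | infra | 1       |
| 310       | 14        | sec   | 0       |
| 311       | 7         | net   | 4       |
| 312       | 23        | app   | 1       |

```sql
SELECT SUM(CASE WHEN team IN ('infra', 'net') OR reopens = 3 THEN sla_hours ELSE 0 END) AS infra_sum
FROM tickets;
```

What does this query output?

396

ticket_id=300: ✗
ticket_id=301: ✗
ticket_id=302: ✗
ticket_id=303: ✗
ticket_id=304: ✓ → 45
ticket_id=305: ✓ → 78
ticket_id=306: ✓ → 95
ticket_id=307: ✓ → 83
ticket_id=308: ✗
ticket_id=309: ✓ → 88
ticket_id=310: ✗
ticket_id=311: ✓ → 7
ticket_id=312: ✗
infra_sum = 45 + 78 + 95 + 83 + 88 + 7 = 396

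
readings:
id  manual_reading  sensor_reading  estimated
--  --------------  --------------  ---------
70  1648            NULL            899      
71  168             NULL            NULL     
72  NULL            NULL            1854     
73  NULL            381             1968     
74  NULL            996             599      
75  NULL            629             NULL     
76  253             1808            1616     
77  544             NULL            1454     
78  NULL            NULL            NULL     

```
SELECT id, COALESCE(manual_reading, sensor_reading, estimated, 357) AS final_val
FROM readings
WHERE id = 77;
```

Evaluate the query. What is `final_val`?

544

id = 77: manual_reading=544, sensor_reading=NULL, estimated=1454.
manual_reading=544 → 544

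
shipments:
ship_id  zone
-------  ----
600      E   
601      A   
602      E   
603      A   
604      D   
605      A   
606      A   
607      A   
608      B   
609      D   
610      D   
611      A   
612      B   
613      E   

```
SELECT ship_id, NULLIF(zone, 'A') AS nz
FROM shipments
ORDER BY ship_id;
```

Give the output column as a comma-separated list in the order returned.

ship_id=600: zone=E vs A: differ → E
ship_id=601: zone=A vs A: equal → NULL
ship_id=602: zone=E vs A: differ → E
ship_id=603: zone=A vs A: equal → NULL
ship_id=604: zone=D vs A: differ → D
ship_id=605: zone=A vs A: equal → NULL
ship_id=606: zone=A vs A: equal → NULL
ship_id=607: zone=A vs A: equal → NULL
ship_id=608: zone=B vs A: differ → B
ship_id=609: zone=D vs A: differ → D
ship_id=610: zone=D vs A: differ → D
ship_id=611: zone=A vs A: equal → NULL
ship_id=612: zone=B vs A: differ → B
ship_id=613: zone=E vs A: differ → E

E, NULL, E, NULL, D, NULL, NULL, NULL, B, D, D, NULL, B, E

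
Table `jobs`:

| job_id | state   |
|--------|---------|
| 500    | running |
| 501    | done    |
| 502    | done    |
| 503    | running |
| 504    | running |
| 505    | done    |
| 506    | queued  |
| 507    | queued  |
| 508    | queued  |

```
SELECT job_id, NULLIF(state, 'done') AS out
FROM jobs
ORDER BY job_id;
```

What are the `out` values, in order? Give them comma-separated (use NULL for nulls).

running, NULL, NULL, running, running, NULL, queued, queued, queued

job_id=500: state=running vs done: differ → running
job_id=501: state=done vs done: equal → NULL
job_id=502: state=done vs done: equal → NULL
job_id=503: state=running vs done: differ → running
job_id=504: state=running vs done: differ → running
job_id=505: state=done vs done: equal → NULL
job_id=506: state=queued vs done: differ → queued
job_id=507: state=queued vs done: differ → queued
job_id=508: state=queued vs done: differ → queued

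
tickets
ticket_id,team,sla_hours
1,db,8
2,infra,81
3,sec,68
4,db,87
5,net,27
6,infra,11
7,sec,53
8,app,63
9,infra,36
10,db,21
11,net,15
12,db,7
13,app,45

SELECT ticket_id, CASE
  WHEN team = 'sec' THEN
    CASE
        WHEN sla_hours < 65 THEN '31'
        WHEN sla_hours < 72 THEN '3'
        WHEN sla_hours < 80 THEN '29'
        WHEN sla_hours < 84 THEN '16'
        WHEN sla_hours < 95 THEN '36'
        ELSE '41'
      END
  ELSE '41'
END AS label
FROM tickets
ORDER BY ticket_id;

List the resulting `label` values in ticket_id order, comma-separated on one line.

ticket_id=1: team='db' → outer ELSE → 41
ticket_id=2: team='infra' → outer ELSE → 41
ticket_id=3: team='sec' → inner[sla_hours < 72] → 3
ticket_id=4: team='db' → outer ELSE → 41
ticket_id=5: team='net' → outer ELSE → 41
ticket_id=6: team='infra' → outer ELSE → 41
ticket_id=7: team='sec' → inner[sla_hours < 65] → 31
ticket_id=8: team='app' → outer ELSE → 41
ticket_id=9: team='infra' → outer ELSE → 41
ticket_id=10: team='db' → outer ELSE → 41
ticket_id=11: team='net' → outer ELSE → 41
ticket_id=12: team='db' → outer ELSE → 41
ticket_id=13: team='app' → outer ELSE → 41

41, 41, 3, 41, 41, 41, 31, 41, 41, 41, 41, 41, 41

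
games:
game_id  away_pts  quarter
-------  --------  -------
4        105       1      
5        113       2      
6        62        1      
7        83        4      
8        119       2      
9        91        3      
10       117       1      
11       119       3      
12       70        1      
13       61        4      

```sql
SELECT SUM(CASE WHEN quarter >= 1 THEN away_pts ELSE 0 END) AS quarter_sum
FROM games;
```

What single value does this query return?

game_id=4: ✓ → 105
game_id=5: ✓ → 113
game_id=6: ✓ → 62
game_id=7: ✓ → 83
game_id=8: ✓ → 119
game_id=9: ✓ → 91
game_id=10: ✓ → 117
game_id=11: ✓ → 119
game_id=12: ✓ → 70
game_id=13: ✓ → 61
quarter_sum = 105 + 113 + 62 + 83 + 119 + 91 + 117 + 119 + 70 + 61 = 940

940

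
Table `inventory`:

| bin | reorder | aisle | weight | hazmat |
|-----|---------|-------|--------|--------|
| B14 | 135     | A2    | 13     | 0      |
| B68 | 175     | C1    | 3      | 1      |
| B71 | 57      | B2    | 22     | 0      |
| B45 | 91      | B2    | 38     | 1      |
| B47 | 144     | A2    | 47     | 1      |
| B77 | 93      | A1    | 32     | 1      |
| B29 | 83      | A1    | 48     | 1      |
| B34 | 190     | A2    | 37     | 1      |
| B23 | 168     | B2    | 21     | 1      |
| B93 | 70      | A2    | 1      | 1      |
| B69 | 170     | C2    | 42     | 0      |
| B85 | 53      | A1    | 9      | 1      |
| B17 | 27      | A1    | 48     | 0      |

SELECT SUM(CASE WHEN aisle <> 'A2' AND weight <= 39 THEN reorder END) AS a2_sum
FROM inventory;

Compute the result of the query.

bin=B14: ✗
bin=B68: ✓ → 175
bin=B71: ✓ → 57
bin=B45: ✓ → 91
bin=B47: ✗
bin=B77: ✓ → 93
bin=B29: ✗
bin=B34: ✗
bin=B23: ✓ → 168
bin=B93: ✗
bin=B69: ✗
bin=B85: ✓ → 53
bin=B17: ✗
a2_sum = 175 + 57 + 91 + 93 + 168 + 53 = 637

637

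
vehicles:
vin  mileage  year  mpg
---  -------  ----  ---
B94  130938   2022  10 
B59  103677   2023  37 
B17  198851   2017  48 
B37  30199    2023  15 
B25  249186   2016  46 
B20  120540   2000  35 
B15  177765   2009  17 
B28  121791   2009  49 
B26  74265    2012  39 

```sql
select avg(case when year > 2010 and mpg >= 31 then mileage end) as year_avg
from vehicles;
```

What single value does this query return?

vin=B94: ✗
vin=B59: ✓ → 103677
vin=B17: ✓ → 198851
vin=B37: ✗
vin=B25: ✓ → 249186
vin=B20: ✗
vin=B15: ✗
vin=B28: ✗
vin=B26: ✓ → 74265
year_avg = (103677 + 198851 + 249186 + 74265) / 4 = 156494.75

156494.75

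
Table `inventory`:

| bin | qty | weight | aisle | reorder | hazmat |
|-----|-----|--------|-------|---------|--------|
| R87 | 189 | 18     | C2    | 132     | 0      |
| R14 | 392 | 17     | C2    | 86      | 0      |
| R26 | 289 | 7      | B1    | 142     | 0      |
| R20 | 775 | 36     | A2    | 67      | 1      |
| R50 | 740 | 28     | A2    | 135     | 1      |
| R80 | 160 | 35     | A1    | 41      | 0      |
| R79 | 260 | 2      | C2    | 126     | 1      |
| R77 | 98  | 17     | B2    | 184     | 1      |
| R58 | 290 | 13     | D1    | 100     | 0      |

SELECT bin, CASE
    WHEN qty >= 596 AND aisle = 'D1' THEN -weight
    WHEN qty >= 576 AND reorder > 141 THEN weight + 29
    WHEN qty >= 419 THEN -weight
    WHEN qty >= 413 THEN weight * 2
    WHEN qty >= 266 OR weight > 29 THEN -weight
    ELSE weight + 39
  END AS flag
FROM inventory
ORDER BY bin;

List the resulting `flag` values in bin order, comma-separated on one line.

bin=R14: qty >= 266 OR weight > 29 → -17
bin=R20: qty >= 419 → -36
bin=R26: qty >= 266 OR weight > 29 → -7
bin=R50: qty >= 419 → -28
bin=R58: qty >= 266 OR weight > 29 → -13
bin=R77: ELSE → 56
bin=R79: ELSE → 41
bin=R80: qty >= 266 OR weight > 29 → -35
bin=R87: ELSE → 57

-17, -36, -7, -28, -13, 56, 41, -35, 57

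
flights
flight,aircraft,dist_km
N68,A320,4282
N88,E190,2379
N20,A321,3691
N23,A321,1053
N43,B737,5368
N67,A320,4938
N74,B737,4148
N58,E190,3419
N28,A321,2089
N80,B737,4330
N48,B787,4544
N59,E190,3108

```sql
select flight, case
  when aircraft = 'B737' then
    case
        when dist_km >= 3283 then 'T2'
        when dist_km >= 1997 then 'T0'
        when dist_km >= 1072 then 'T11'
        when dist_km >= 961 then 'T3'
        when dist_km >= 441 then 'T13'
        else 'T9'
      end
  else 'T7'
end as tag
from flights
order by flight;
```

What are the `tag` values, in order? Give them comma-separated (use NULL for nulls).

T7, T7, T7, T2, T7, T7, T7, T7, T7, T2, T2, T7

flight=N20: aircraft='A321' → outer ELSE → T7
flight=N23: aircraft='A321' → outer ELSE → T7
flight=N28: aircraft='A321' → outer ELSE → T7
flight=N43: aircraft='B737' → inner[dist_km >= 3283] → T2
flight=N48: aircraft='B787' → outer ELSE → T7
flight=N58: aircraft='E190' → outer ELSE → T7
flight=N59: aircraft='E190' → outer ELSE → T7
flight=N67: aircraft='A320' → outer ELSE → T7
flight=N68: aircraft='A320' → outer ELSE → T7
flight=N74: aircraft='B737' → inner[dist_km >= 3283] → T2
flight=N80: aircraft='B737' → inner[dist_km >= 3283] → T2
flight=N88: aircraft='E190' → outer ELSE → T7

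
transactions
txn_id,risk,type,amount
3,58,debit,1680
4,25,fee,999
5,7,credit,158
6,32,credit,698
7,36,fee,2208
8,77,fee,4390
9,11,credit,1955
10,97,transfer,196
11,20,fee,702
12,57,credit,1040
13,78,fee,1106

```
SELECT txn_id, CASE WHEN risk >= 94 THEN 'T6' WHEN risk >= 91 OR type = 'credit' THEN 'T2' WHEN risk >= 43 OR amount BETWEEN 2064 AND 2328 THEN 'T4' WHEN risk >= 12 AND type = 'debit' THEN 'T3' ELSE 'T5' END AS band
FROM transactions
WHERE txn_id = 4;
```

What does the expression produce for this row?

txn_id = 4: risk=25, type=fee, amount=999.
risk >= 94 → false
risk >= 91 OR type = 'credit' → false
risk >= 43 OR amount BETWEEN 2064 AND 2328 → false
risk >= 12 AND type = 'debit' → false
No prior WHEN matched → ELSE → T5

T5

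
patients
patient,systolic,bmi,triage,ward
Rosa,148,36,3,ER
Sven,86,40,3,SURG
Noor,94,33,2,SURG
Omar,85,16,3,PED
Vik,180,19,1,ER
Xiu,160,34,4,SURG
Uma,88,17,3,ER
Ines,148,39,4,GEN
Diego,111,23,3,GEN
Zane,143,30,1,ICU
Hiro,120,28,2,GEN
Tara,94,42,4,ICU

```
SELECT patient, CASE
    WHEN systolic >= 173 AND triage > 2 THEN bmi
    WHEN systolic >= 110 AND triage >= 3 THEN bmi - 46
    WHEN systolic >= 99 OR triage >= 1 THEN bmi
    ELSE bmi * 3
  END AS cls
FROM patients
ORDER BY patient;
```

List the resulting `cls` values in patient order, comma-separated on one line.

-23, 28, -7, 33, 16, -10, 40, 42, 17, 19, -12, 30

patient=Diego: systolic >= 110 AND triage >= 3 → -23
patient=Hiro: systolic >= 99 OR triage >= 1 → 28
patient=Ines: systolic >= 110 AND triage >= 3 → -7
patient=Noor: systolic >= 99 OR triage >= 1 → 33
patient=Omar: systolic >= 99 OR triage >= 1 → 16
patient=Rosa: systolic >= 110 AND triage >= 3 → -10
patient=Sven: systolic >= 99 OR triage >= 1 → 40
patient=Tara: systolic >= 99 OR triage >= 1 → 42
patient=Uma: systolic >= 99 OR triage >= 1 → 17
patient=Vik: systolic >= 99 OR triage >= 1 → 19
patient=Xiu: systolic >= 110 AND triage >= 3 → -12
patient=Zane: systolic >= 99 OR triage >= 1 → 30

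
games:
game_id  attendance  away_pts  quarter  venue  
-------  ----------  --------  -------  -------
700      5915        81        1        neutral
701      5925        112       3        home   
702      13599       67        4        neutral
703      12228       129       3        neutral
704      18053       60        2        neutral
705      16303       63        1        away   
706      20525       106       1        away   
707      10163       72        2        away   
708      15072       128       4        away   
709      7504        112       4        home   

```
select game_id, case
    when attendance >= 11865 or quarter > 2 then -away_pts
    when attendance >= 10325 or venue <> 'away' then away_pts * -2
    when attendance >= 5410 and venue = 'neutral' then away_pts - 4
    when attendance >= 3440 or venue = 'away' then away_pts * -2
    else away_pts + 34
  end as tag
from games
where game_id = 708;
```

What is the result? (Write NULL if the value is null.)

game_id = 708: attendance=15072, away_pts=128, quarter=4, venue=away.
attendance >= 11865 or quarter > 2 → true → -128

-128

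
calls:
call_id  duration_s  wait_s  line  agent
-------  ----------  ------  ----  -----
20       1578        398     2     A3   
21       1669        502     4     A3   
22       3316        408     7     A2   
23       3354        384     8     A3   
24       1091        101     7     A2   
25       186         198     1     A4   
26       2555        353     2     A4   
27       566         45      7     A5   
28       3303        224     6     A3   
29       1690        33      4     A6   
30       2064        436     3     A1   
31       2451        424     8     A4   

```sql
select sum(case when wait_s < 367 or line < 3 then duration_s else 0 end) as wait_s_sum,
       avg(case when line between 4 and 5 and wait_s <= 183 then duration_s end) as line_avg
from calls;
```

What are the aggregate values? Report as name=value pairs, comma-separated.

wait_s_sum=10969, line_avg=1690

[wait_s_sum: wait_s < 367 or line < 3]
call_id=20: ✓ → 1578
call_id=21: ✗
call_id=22: ✗
call_id=23: ✗
call_id=24: ✓ → 1091
call_id=25: ✓ → 186
call_id=26: ✓ → 2555
call_id=27: ✓ → 566
call_id=28: ✓ → 3303
call_id=29: ✓ → 1690
call_id=30: ✗
call_id=31: ✗
wait_s_sum = 1578 + 1091 + 186 + 2555 + 566 + 3303 + 1690 = 10969
—
[line_avg: line between 4 and 5 and wait_s <= 183]
call_id=20: ✗
call_id=21: ✗
call_id=22: ✗
call_id=23: ✗
call_id=24: ✗
call_id=25: ✗
call_id=26: ✗
call_id=27: ✗
call_id=28: ✗
call_id=29: ✓ → 1690
call_id=30: ✗
call_id=31: ✗
line_avg = 1690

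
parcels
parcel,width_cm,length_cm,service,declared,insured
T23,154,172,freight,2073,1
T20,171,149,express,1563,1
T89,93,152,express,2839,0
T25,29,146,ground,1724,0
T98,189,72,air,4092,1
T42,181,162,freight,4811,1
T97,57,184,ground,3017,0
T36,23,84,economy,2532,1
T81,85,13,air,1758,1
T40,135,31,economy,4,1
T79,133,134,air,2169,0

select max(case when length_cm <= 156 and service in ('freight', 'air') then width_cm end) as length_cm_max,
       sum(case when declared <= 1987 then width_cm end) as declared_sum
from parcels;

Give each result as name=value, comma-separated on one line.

length_cm_max=189, declared_sum=420

[length_cm_max: length_cm <= 156 and service in ('freight', 'air')]
parcel=T23: ✗
parcel=T20: ✗
parcel=T89: ✗
parcel=T25: ✗
parcel=T98: ✓ → 189
parcel=T42: ✗
parcel=T97: ✗
parcel=T36: ✗
parcel=T81: ✓ → 85
parcel=T40: ✗
parcel=T79: ✓ → 133
length_cm_max = MAX(189, 85, 133) = 189
—
[declared_sum: declared <= 1987]
parcel=T23: ✗
parcel=T20: ✓ → 171
parcel=T89: ✗
parcel=T25: ✓ → 29
parcel=T98: ✗
parcel=T42: ✗
parcel=T97: ✗
parcel=T36: ✗
parcel=T81: ✓ → 85
parcel=T40: ✓ → 135
parcel=T79: ✗
declared_sum = 171 + 29 + 85 + 135 = 420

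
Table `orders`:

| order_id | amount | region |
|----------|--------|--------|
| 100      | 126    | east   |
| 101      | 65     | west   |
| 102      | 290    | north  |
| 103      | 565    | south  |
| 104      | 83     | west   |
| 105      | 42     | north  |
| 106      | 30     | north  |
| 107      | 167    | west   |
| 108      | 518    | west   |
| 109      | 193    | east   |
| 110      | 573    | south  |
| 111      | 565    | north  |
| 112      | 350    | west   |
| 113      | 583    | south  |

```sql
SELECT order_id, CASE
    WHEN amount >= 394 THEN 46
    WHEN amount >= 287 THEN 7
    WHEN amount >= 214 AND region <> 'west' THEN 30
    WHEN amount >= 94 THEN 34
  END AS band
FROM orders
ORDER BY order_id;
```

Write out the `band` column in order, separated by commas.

34, NULL, 7, 46, NULL, NULL, NULL, 34, 46, 34, 46, 46, 7, 46

order_id=100: amount >= 94 → 34
order_id=101: (no match → NULL) → NULL
order_id=102: amount >= 287 → 7
order_id=103: amount >= 394 → 46
order_id=104: (no match → NULL) → NULL
order_id=105: (no match → NULL) → NULL
order_id=106: (no match → NULL) → NULL
order_id=107: amount >= 94 → 34
order_id=108: amount >= 394 → 46
order_id=109: amount >= 94 → 34
order_id=110: amount >= 394 → 46
order_id=111: amount >= 394 → 46
order_id=112: amount >= 287 → 7
order_id=113: amount >= 394 → 46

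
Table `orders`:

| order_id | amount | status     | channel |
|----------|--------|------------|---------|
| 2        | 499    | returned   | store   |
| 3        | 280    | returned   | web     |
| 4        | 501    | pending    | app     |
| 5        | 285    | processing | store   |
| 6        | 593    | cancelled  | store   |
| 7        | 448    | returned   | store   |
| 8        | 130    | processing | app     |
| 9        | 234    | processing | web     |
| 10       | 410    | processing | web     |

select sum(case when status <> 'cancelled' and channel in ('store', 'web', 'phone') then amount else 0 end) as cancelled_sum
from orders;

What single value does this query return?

order_id=2: ✓ → 499
order_id=3: ✓ → 280
order_id=4: ✗
order_id=5: ✓ → 285
order_id=6: ✗
order_id=7: ✓ → 448
order_id=8: ✗
order_id=9: ✓ → 234
order_id=10: ✓ → 410
cancelled_sum = 499 + 280 + 285 + 448 + 234 + 410 = 2156

2156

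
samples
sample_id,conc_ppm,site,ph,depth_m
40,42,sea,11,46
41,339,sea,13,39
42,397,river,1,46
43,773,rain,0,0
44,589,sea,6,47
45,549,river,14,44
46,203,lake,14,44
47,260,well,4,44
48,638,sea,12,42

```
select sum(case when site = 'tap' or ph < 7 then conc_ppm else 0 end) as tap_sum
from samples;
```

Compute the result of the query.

2019

sample_id=40: ✗
sample_id=41: ✗
sample_id=42: ✓ → 397
sample_id=43: ✓ → 773
sample_id=44: ✓ → 589
sample_id=45: ✗
sample_id=46: ✗
sample_id=47: ✓ → 260
sample_id=48: ✗
tap_sum = 397 + 773 + 589 + 260 = 2019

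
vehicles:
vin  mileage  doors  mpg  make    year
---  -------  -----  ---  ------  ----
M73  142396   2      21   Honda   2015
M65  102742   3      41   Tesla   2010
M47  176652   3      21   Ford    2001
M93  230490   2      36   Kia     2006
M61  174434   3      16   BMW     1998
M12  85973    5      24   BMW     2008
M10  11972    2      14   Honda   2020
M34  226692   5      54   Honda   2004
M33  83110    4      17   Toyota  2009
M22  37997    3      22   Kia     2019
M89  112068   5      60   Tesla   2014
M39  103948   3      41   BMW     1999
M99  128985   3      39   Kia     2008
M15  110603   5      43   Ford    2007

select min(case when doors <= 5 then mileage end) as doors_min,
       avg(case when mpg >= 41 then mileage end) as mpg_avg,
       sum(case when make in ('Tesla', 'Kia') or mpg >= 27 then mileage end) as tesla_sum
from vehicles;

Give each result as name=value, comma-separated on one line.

[doors_min: doors <= 5]
vin=M73: ✓ → 142396
vin=M65: ✓ → 102742
vin=M47: ✓ → 176652
vin=M93: ✓ → 230490
vin=M61: ✓ → 174434
vin=M12: ✓ → 85973
vin=M10: ✓ → 11972
vin=M34: ✓ → 226692
vin=M33: ✓ → 83110
vin=M22: ✓ → 37997
vin=M89: ✓ → 112068
vin=M39: ✓ → 103948
vin=M99: ✓ → 128985
vin=M15: ✓ → 110603
doors_min = MIN(142396, 102742, 176652, 230490, 174434, 85973, 11972, 226692, 83110, 37997, 112068, 103948, 128985, 110603) = 11972
—
[mpg_avg: mpg >= 41]
vin=M73: ✗
vin=M65: ✓ → 102742
vin=M47: ✗
vin=M93: ✗
vin=M61: ✗
vin=M12: ✗
vin=M10: ✗
vin=M34: ✓ → 226692
vin=M33: ✗
vin=M22: ✗
vin=M89: ✓ → 112068
vin=M39: ✓ → 103948
vin=M99: ✗
vin=M15: ✓ → 110603
mpg_avg = (102742 + 226692 + 112068 + 103948 + 110603) / 5 = 131210.6
—
[tesla_sum: make in ('Tesla', 'Kia') or mpg >= 27]
vin=M73: ✗
vin=M65: ✓ → 102742
vin=M47: ✗
vin=M93: ✓ → 230490
vin=M61: ✗
vin=M12: ✗
vin=M10: ✗
vin=M34: ✓ → 226692
vin=M33: ✗
vin=M22: ✓ → 37997
vin=M89: ✓ → 112068
vin=M39: ✓ → 103948
vin=M99: ✓ → 128985
vin=M15: ✓ → 110603
tesla_sum = 102742 + 230490 + 226692 + 37997 + 112068 + 103948 + 128985 + 110603 = 1053525

doors_min=11972, mpg_avg=131210.6, tesla_sum=1053525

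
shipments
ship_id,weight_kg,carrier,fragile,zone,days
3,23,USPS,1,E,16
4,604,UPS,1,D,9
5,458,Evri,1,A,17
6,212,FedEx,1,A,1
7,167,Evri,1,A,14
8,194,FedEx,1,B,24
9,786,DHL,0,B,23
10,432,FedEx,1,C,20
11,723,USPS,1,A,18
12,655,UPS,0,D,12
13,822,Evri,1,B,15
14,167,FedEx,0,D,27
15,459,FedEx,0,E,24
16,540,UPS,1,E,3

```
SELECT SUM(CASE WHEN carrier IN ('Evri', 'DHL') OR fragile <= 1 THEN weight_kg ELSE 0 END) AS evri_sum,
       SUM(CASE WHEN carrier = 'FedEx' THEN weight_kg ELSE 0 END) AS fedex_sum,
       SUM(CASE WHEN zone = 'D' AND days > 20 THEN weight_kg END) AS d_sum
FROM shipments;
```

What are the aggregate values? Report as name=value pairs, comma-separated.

evri_sum=6242, fedex_sum=1464, d_sum=167

[evri_sum: carrier IN ('Evri', 'DHL') OR fragile <= 1]
ship_id=3: ✓ → 23
ship_id=4: ✓ → 604
ship_id=5: ✓ → 458
ship_id=6: ✓ → 212
ship_id=7: ✓ → 167
ship_id=8: ✓ → 194
ship_id=9: ✓ → 786
ship_id=10: ✓ → 432
ship_id=11: ✓ → 723
ship_id=12: ✓ → 655
ship_id=13: ✓ → 822
ship_id=14: ✓ → 167
ship_id=15: ✓ → 459
ship_id=16: ✓ → 540
evri_sum = 23 + 604 + 458 + 212 + 167 + 194 + 786 + 432 + 723 + 655 + 822 + 167 + 459 + 540 = 6242
—
[fedex_sum: carrier = 'FedEx']
ship_id=3: ✗
ship_id=4: ✗
ship_id=5: ✗
ship_id=6: ✓ → 212
ship_id=7: ✗
ship_id=8: ✓ → 194
ship_id=9: ✗
ship_id=10: ✓ → 432
ship_id=11: ✗
ship_id=12: ✗
ship_id=13: ✗
ship_id=14: ✓ → 167
ship_id=15: ✓ → 459
ship_id=16: ✗
fedex_sum = 212 + 194 + 432 + 167 + 459 = 1464
—
[d_sum: zone = 'D' AND days > 20]
ship_id=3: ✗
ship_id=4: ✗
ship_id=5: ✗
ship_id=6: ✗
ship_id=7: ✗
ship_id=8: ✗
ship_id=9: ✗
ship_id=10: ✗
ship_id=11: ✗
ship_id=12: ✗
ship_id=13: ✗
ship_id=14: ✓ → 167
ship_id=15: ✗
ship_id=16: ✗
d_sum = 167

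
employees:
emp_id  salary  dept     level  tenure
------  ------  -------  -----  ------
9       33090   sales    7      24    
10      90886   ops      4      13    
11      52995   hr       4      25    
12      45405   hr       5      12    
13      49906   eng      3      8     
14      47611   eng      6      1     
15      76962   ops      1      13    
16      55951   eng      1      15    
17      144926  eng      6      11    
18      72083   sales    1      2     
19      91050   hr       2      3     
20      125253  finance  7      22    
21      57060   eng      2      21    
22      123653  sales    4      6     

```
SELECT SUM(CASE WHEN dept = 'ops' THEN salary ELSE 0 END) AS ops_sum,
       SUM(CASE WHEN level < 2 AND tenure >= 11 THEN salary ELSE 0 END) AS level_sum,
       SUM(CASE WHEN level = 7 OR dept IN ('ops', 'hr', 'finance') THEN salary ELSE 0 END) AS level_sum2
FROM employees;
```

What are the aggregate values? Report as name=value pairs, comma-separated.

ops_sum=167848, level_sum=132913, level_sum2=515641

[ops_sum: dept = 'ops']
emp_id=9: ✗
emp_id=10: ✓ → 90886
emp_id=11: ✗
emp_id=12: ✗
emp_id=13: ✗
emp_id=14: ✗
emp_id=15: ✓ → 76962
emp_id=16: ✗
emp_id=17: ✗
emp_id=18: ✗
emp_id=19: ✗
emp_id=20: ✗
emp_id=21: ✗
emp_id=22: ✗
ops_sum = 90886 + 76962 = 167848
—
[level_sum: level < 2 AND tenure >= 11]
emp_id=9: ✗
emp_id=10: ✗
emp_id=11: ✗
emp_id=12: ✗
emp_id=13: ✗
emp_id=14: ✗
emp_id=15: ✓ → 76962
emp_id=16: ✓ → 55951
emp_id=17: ✗
emp_id=18: ✗
emp_id=19: ✗
emp_id=20: ✗
emp_id=21: ✗
emp_id=22: ✗
level_sum = 76962 + 55951 = 132913
—
[level_sum2: level = 7 OR dept IN ('ops', 'hr', 'finance')]
emp_id=9: ✓ → 33090
emp_id=10: ✓ → 90886
emp_id=11: ✓ → 52995
emp_id=12: ✓ → 45405
emp_id=13: ✗
emp_id=14: ✗
emp_id=15: ✓ → 76962
emp_id=16: ✗
emp_id=17: ✗
emp_id=18: ✗
emp_id=19: ✓ → 91050
emp_id=20: ✓ → 125253
emp_id=21: ✗
emp_id=22: ✗
level_sum2 = 33090 + 90886 + 52995 + 45405 + 76962 + 91050 + 125253 = 515641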